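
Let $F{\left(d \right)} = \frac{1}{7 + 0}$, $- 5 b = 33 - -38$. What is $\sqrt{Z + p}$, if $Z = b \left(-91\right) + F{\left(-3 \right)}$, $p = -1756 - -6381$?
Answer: $\frac{\sqrt{7248745}}{35} \approx 76.924$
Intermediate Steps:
$b = - \frac{71}{5}$ ($b = - \frac{33 - -38}{5} = - \frac{33 + 38}{5} = \left(- \frac{1}{5}\right) 71 = - \frac{71}{5} \approx -14.2$)
$F{\left(d \right)} = \frac{1}{7}$
$p = 4625$ ($p = -1756 + 6381 = 4625$)
$Z = \frac{45232}{35}$ ($Z = \left(- \frac{71}{5}\right) \left(-91\right) + \frac{1}{7} = \frac{6461}{5} + \frac{1}{7} = \frac{45232}{35} \approx 1292.3$)
$\sqrt{Z + p} = \sqrt{\frac{45232}{35} + 4625} = \sqrt{\frac{207107}{35}} = \frac{\sqrt{7248745}}{35}$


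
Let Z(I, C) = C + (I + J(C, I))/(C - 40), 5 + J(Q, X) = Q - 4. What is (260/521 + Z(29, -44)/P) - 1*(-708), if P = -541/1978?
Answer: 1713232364/1973027 ≈ 868.33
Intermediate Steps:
J(Q, X) = -9 + Q (J(Q, X) = -5 + (Q - 4) = -5 + (-4 + Q) = -9 + Q)
P = -541/1978 (P = -541*1/1978 = -541/1978 ≈ -0.27351)
Z(I, C) = C + (-9 + C + I)/(-40 + C) (Z(I, C) = C + (I + (-9 + C))/(C - 40) = C + (-9 + C + I)/(-40 + C))
(260/521 + Z(29, -44)/P) - 1*(-708) = (260/521 + ((-9 + 29 + (-44)² - 39*(-44))/(-40 - 44))/(-541/1978)) - 1*(-708) = (260*(1/521) + ((-9 + 29 + 1936 + 1716)/(-84))*(-1978/541)) + 708 = (260/521 - 1/84*3672*(-1978/541)) + 708 = (260/521 - 306/7*(-1978/541)) + 708 = (260/521 + 605268/3787) + 708 = 316329248/1973027 + 708 = 1713232364/1973027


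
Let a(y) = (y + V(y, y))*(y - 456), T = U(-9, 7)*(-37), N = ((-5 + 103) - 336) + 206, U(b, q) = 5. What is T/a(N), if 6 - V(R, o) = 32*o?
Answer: 185/487024 ≈ 0.00037986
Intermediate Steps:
V(R, o) = 6 - 32*o
N = -32 (N = (98 - 336) + 206 = -238 + 206 = -32)
T = -185 (T = 5*(-37) = -185)
a(y) = (-456 + y)*(6 - 31*y) (a(y) = (y + (6 - 32*y))*(y - 456) = (6 - 31*y)*(-456 + y) = (-456 + y)*(6 - 31*y))
T/a(N) = -185/(-2736 - 31*(-32)² + 14142*(-32)) = -185/(-2736 - 31*1024 - 452544) = -185/(-2736 - 31744 - 452544) = -185/(-487024) = -185*(-1/487024) = 185/487024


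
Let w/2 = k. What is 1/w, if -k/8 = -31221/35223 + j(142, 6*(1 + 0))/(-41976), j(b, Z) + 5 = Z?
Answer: 61605027/873711946 ≈ 0.070510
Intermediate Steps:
j(b, Z) = -5 + Z
k = 436855973/61605027 (k = -8*(-31221/35223 + (-5 + 6*(1 + 0))/(-41976)) = -8*(-31221*1/35223 + (-5 + 6*1)*(-1/41976)) = -8*(-10407/11741 + (-5 + 6)*(-1/41976)) = -8*(-10407/11741 + 1*(-1/41976)) = -8*(-10407/11741 - 1/41976) = -8*(-436855973/492840216) = 436855973/61605027 ≈ 7.0912)
w = 873711946/61605027 (w = 2*(436855973/61605027) = 873711946/61605027 ≈ 14.182)
1/w = 1/(873711946/61605027) = 61605027/873711946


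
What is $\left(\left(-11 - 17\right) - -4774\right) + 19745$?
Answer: $24491$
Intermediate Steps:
$\left(\left(-11 - 17\right) - -4774\right) + 19745 = \left(-28 + 4774\right) + 19745 = 4746 + 19745 = 24491$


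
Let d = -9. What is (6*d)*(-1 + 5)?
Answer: -216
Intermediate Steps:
(6*d)*(-1 + 5) = (6*(-9))*(-1 + 5) = -54*4 = -216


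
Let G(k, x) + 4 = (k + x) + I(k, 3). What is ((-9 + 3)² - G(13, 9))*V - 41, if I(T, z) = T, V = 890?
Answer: 4409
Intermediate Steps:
G(k, x) = -4 + x + 2*k (G(k, x) = -4 + ((k + x) + k) = -4 + (x + 2*k) = -4 + x + 2*k)
((-9 + 3)² - G(13, 9))*V - 41 = ((-9 + 3)² - (-4 + 9 + 2*13))*890 - 41 = ((-6)² - (-4 + 9 + 26))*890 - 41 = (36 - 1*31)*890 - 41 = (36 - 31)*890 - 41 = 5*890 - 41 = 4450 - 41 = 4409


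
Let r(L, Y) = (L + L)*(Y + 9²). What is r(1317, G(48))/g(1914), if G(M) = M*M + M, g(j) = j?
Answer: 1068087/319 ≈ 3348.2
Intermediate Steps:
G(M) = M + M² (G(M) = M² + M = M + M²)
r(L, Y) = 2*L*(81 + Y) (r(L, Y) = (2*L)*(Y + 81) = (2*L)*(81 + Y) = 2*L*(81 + Y))
r(1317, G(48))/g(1914) = (2*1317*(81 + 48*(1 + 48)))/1914 = (2*1317*(81 + 48*49))*(1/1914) = (2*1317*(81 + 2352))*(1/1914) = (2*1317*2433)*(1/1914) = 6408522*(1/1914) = 1068087/319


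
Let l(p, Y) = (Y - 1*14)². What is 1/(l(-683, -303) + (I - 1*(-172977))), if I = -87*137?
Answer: 1/261547 ≈ 3.8234e-6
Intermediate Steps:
l(p, Y) = (-14 + Y)² (l(p, Y) = (Y - 14)² = (-14 + Y)²)
I = -11919
1/(l(-683, -303) + (I - 1*(-172977))) = 1/((-14 - 303)² + (-11919 - 1*(-172977))) = 1/((-317)² + (-11919 + 172977)) = 1/(100489 + 161058) = 1/261547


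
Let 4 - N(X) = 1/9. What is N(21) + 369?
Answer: 3356/9 ≈ 372.89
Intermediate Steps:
N(X) = 35/9 (N(X) = 4 - 1/9 = 35/9)
N(21) + 369 = 35/9 + 369 = 3356/9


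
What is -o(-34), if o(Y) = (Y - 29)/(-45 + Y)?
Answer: -63/79 ≈ -0.79747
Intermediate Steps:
o(Y) = (-29 + Y)/(-45 + Y)
-o(-34) = -(-29 - 34)/(-45 - 34) = -(-63)/(-79) = -(-1)*(-63)/79 = -1*63/79 = -63/79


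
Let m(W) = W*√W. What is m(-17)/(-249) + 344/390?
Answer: 172/195 + 17*I*√17/249 ≈ 0.88205 + 0.2815*I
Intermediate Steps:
m(W) = W^(3/2)
m(-17)/(-249) + 344/390 = (-17)^(3/2)/(-249) + 344/390 = -17*I*√17*(-1/249) + 344*(1/390) = 17*I*√17/249 + 172/195 = 172/195 + 17*I*√17/249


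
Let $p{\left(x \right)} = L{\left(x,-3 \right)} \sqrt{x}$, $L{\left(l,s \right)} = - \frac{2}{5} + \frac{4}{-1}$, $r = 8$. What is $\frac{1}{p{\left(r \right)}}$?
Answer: $- \frac{5 \sqrt{2}}{88} \approx -0.080353$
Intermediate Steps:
$L{\left(l,s \right)} = - \frac{22}{5}$ ($L{\left(l,s \right)} = \left(-2\right) \frac{1}{5} + 4 \left(-1\right) = - \frac{2}{5} - 4 = - \frac{22}{5}$)
$p{\left(x \right)} = - \frac{22 \sqrt{x}}{5}$
$\frac{1}{p{\left(r \right)}} = \frac{1}{\left(- \frac{22}{5}\right) \sqrt{8}} = \frac{1}{\left(- \frac{22}{5}\right) 2 \sqrt{2}} = \frac{1}{\left(- \frac{44}{5}\right) \sqrt{2}} = - \frac{5 \sqrt{2}}{88}$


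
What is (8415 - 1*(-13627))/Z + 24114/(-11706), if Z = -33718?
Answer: -89258292/32891909 ≈ -2.7137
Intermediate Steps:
(8415 - 1*(-13627))/Z + 24114/(-11706) = (8415 - 1*(-13627))/(-33718) + 24114/(-11706) = (8415 + 13627)*(-1/33718) + 24114*(-1/11706) = 22042*(-1/33718) - 4019/1951 = -11021/16859 - 4019/1951 = -89258292/32891909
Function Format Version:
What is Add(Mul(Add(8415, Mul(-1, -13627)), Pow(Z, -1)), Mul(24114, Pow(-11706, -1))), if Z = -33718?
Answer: Rational(-89258292, 32891909) ≈ -2.7137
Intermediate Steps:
Add(Mul(Add(8415, Mul(-1, -13627)), Pow(Z, -1)), Mul(24114, Pow(-11706, -1))) = Add(Mul(Add(8415, Mul(-1, -13627)), Pow(-33718, -1)), Mul(24114, Pow(-11706, -1))) = Add(Mul(Add(8415, 13627), Rational(-1, 33718)), Mul(24114, Rational(-1, 11706))) = Add(Mul(22042, Rational(-1, 33718)), Rational(-4019, 1951)) = Add(Rational(-11021, 16859), Rational(-4019, 1951)) = Rational(-89258292, 32891909)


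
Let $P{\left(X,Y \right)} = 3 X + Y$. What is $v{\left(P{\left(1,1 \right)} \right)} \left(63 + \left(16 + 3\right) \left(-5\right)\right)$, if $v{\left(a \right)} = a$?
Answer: $-128$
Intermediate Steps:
$P{\left(X,Y \right)} = Y + 3 X$
$v{\left(P{\left(1,1 \right)} \right)} \left(63 + \left(16 + 3\right) \left(-5\right)\right) = \left(1 + 3 \cdot 1\right) \left(63 + \left(16 + 3\right) \left(-5\right)\right) = \left(1 + 3\right) \left(63 + 19 \left(-5\right)\right) = 4 \left(63 - 95\right) = 4 \left(-32\right) = -128$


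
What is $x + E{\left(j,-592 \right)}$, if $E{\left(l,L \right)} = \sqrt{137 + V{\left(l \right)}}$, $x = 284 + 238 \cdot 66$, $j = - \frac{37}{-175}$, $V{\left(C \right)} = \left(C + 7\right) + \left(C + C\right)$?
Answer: $15992 + \frac{\sqrt{177177}}{35} \approx 16004.0$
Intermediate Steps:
$V{\left(C \right)} = 7 + 3 C$ ($V{\left(C \right)} = \left(7 + C\right) + 2 C = 7 + 3 C$)
$j = \frac{37}{175}$ ($j = \left(-37\right) \left(- \frac{1}{175}\right) = \frac{37}{175} \approx 0.21143$)
$x = 15992$ ($x = 284 + 15708 = 15992$)
$E{\left(l,L \right)} = \sqrt{144 + 3 l}$ ($E{\left(l,L \right)} = \sqrt{137 + \left(7 + 3 l\right)} = \sqrt{144 + 3 l}$)
$x + E{\left(j,-592 \right)} = 15992 + \sqrt{144 + 3 \cdot \frac{37}{175}} = 15992 + \sqrt{144 + \frac{111}{175}} = 15992 + \sqrt{\frac{25311}{175}} = 15992 + \frac{\sqrt{177177}}{35}$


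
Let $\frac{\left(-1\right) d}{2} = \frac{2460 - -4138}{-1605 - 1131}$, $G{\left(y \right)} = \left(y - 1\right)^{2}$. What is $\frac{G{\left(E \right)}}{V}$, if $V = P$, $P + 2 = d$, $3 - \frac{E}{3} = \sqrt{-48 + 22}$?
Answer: $- \frac{116280}{1931} - \frac{32832 i \sqrt{26}}{1931} \approx -60.218 - 86.697 i$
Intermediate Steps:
$E = 9 - 3 i \sqrt{26}$ ($E = 9 - 3 \sqrt{-48 + 22} = 9 - 3 \sqrt{-26} = 9 - 3 i \sqrt{26} \approx 9.0 - 15.297 i$)
$G{\left(y \right)} = \left(-1 + y\right)^{2}$
$d = \frac{3299}{684}$ ($d = - 2 \frac{2460 - -4138}{-1605 - 1131} = - 2 \frac{2460 + 4138}{-2736} = - 2 \cdot 6598 \left(- \frac{1}{2736}\right) = \left(-2\right) \left(- \frac{3299}{1368}\right) = \frac{3299}{684} \approx 4.8231$)
$P = \frac{1931}{684}$ ($P = -2 + \frac{3299}{684} = \frac{1931}{684} \approx 2.8231$)
$V = \frac{1931}{684} \approx 2.8231$
$\frac{G{\left(E \right)}}{V} = \frac{\left(-1 + \left(9 - 3 i \sqrt{26}\right)\right)^{2}}{\frac{1931}{684}} = \left(8 - 3 i \sqrt{26}\right)^{2} \cdot \frac{684}{1931} = \frac{684 \left(8 - 3 i \sqrt{26}\right)^{2}}{1931}$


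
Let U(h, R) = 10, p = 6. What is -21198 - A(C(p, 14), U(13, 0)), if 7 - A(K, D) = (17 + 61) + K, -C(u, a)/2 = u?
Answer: -21139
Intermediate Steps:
C(u, a) = -2*u
A(K, D) = -71 - K (A(K, D) = 7 - ((17 + 61) + K) = 7 - (78 + K) = 7 + (-78 - K) = -71 - K)
-21198 - A(C(p, 14), U(13, 0)) = -21198 - (-71 - (-2)*6) = -21198 - (-71 - 1*(-12)) = -21198 - (-71 + 12) = -21198 - 1*(-59) = -21198 + 59 = -21139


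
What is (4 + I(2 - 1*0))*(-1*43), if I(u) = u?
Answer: -258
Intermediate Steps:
(4 + I(2 - 1*0))*(-1*43) = (4 + (2 - 1*0))*(-1*43) = (4 + (2 + 0))*(-43) = (4 + 2)*(-43) = 6*(-43) = -258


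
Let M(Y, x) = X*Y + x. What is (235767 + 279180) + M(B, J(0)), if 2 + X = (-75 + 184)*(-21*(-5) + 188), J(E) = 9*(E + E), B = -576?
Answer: -17879613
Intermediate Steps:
J(E) = 18*E (J(E) = 9*(2*E) = 18*E)
X = 31935 (X = -2 + (-75 + 184)*(-21*(-5) + 188) = -2 + 109*(105 + 188) = -2 + 109*293 = -2 + 31937 = 31935)
M(Y, x) = x + 31935*Y (M(Y, x) = 31935*Y + x = x + 31935*Y)
(235767 + 279180) + M(B, J(0)) = (235767 + 279180) + (18*0 + 31935*(-576)) = 514947 + (0 - 18394560) = 514947 - 18394560 = -17879613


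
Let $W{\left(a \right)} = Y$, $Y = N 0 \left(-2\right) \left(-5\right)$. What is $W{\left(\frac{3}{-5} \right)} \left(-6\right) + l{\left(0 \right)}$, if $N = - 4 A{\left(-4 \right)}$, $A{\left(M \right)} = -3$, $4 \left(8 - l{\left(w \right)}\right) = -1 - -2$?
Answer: $\frac{31}{4} \approx 7.75$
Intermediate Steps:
$l{\left(w \right)} = \frac{31}{4}$ ($l{\left(w \right)} = 8 - \frac{-1 - -2}{4} = 8 - \frac{-1 + 2}{4} = 8 - \frac{1}{4} = \frac{31}{4}$)
$N = 12$ ($N = \left(-4\right) \left(-3\right) = 12$)
$Y = 0$ ($Y = 12 \cdot 0 \left(-2\right) \left(-5\right) = 12 \cdot 0 \left(-5\right) = 12 \cdot 0 = 0$)
$W{\left(a \right)} = 0$
$W{\left(\frac{3}{-5} \right)} \left(-6\right) + l{\left(0 \right)} = 0 \left(-6\right) + \frac{31}{4} = 0 + \frac{31}{4} = \frac{31}{4}$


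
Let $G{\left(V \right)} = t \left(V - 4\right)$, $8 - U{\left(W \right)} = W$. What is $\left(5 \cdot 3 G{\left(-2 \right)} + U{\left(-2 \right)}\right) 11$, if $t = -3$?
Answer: $3080$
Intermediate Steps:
$U{\left(W \right)} = 8 - W$
$G{\left(V \right)} = 12 - 3 V$ ($G{\left(V \right)} = - 3 \left(V - 4\right) = - 3 \left(-4 + V\right) = 12 - 3 V$)
$\left(5 \cdot 3 G{\left(-2 \right)} + U{\left(-2 \right)}\right) 11 = \left(5 \cdot 3 \left(12 - -6\right) + \left(8 - -2\right)\right) 11 = \left(15 \left(12 + 6\right) + \left(8 + 2\right)\right) 11 = \left(15 \cdot 18 + 10\right) 11 = \left(270 + 10\right) 11 = 280 \cdot 11 = 3080$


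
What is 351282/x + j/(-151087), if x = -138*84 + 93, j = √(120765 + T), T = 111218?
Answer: -117094/3833 - √231983/151087 ≈ -30.552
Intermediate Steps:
j = √231983 (j = √(120765 + 111218) = √231983 ≈ 481.65)
x = -11499 (x = -11592 + 93 = -11499)
351282/x + j/(-151087) = 351282/(-11499) + √231983/(-151087) = 351282*(-1/11499) + √231983*(-1/151087) = -117094/3833 - √231983/151087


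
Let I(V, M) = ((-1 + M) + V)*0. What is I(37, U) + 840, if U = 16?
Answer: 840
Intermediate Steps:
I(V, M) = 0 (I(V, M) = (-1 + M + V)*0 = 0)
I(37, U) + 840 = 0 + 840 = 840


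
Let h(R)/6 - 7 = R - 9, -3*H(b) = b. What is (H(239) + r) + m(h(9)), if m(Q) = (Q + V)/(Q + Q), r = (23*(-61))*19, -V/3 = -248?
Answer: -1122547/42 ≈ -26727.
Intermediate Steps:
V = 744 (V = -3*(-248) = 744)
H(b) = -b/3
h(R) = -12 + 6*R (h(R) = 42 + 6*(R - 9) = 42 + 6*(-9 + R) = 42 + (-54 + 6*R) = -12 + 6*R)
r = -26657 (r = -1403*19 = -26657)
m(Q) = (744 + Q)/(2*Q) (m(Q) = (Q + 744)/(Q + Q) = (744 + Q)/((2*Q)) = (744 + Q)*(1/(2*Q)) = (744 + Q)/(2*Q))
(H(239) + r) + m(h(9)) = (-⅓*239 - 26657) + (744 + (-12 + 6*9))/(2*(-12 + 6*9)) = (-239/3 - 26657) + (744 + (-12 + 54))/(2*(-12 + 54)) = -80210/3 + (½)*(744 + 42)/42 = -80210/3 + (½)*(1/42)*786 = -80210/3 + 131/14 = -1122547/42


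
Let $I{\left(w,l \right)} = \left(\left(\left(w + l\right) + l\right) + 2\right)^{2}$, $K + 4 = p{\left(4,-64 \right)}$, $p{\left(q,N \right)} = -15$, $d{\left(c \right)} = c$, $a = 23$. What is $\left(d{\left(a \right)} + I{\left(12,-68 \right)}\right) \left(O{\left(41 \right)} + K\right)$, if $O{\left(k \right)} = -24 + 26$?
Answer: $-253419$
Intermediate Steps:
$K = -19$ ($K = -4 - 15 = -19$)
$I{\left(w,l \right)} = \left(2 + w + 2 l\right)^{2}$ ($I{\left(w,l \right)} = \left(\left(\left(l + w\right) + l\right) + 2\right)^{2} = \left(\left(w + 2 l\right) + 2\right)^{2} = \left(2 + w + 2 l\right)^{2}$)
$O{\left(k \right)} = 2$
$\left(d{\left(a \right)} + I{\left(12,-68 \right)}\right) \left(O{\left(41 \right)} + K\right) = \left(23 + \left(2 + 12 + 2 \left(-68\right)\right)^{2}\right) \left(2 - 19\right) = \left(23 + \left(2 + 12 - 136\right)^{2}\right) \left(-17\right) = \left(23 + \left(-122\right)^{2}\right) \left(-17\right) = \left(23 + 14884\right) \left(-17\right) = 14907 \left(-17\right) = -253419$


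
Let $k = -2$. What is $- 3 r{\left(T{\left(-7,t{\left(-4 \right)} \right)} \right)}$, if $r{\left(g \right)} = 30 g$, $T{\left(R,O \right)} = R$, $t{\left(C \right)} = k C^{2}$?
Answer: $630$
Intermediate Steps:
$t{\left(C \right)} = - 2 C^{2}$
$- 3 r{\left(T{\left(-7,t{\left(-4 \right)} \right)} \right)} = - 3 \cdot 30 \left(-7\right) = \left(-3\right) \left(-210\right) = 630$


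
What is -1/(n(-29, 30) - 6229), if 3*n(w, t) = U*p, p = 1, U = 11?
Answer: 3/18676 ≈ 0.00016063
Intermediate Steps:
n(w, t) = 11/3 (n(w, t) = (11*1)/3 = (1/3)*11 = 11/3)
-1/(n(-29, 30) - 6229) = -1/(11/3 - 6229) = -1/(-18676/3) = -1*(-3/18676) = 3/18676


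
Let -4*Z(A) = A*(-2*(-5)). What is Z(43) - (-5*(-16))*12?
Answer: -2135/2 ≈ -1067.5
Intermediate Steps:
Z(A) = -5*A/2 (Z(A) = -A*(-2*(-5))/4 = -A*10/4 = -5*A/2)
Z(43) - (-5*(-16))*12 = -5/2*43 - (-5*(-16))*12 = -215/2 - 80*12 = -215/2 - 1*960 = -215/2 - 960 = -2135/2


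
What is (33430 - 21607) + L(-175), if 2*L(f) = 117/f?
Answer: 4137933/350 ≈ 11823.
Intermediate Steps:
L(f) = 117/(2*f) (L(f) = (117/f)/2 = 117/(2*f))
(33430 - 21607) + L(-175) = (33430 - 21607) + (117/2)/(-175) = 11823 + (117/2)*(-1/175) = 11823 - 117/350 = 4137933/350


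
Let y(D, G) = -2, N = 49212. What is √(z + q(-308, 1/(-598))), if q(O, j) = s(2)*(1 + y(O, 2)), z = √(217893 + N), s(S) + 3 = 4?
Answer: √(-1 + √267105) ≈ 22.712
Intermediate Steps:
s(S) = 1 (s(S) = -3 + 4 = 1)
z = √267105 (z = √(217893 + 49212) = √267105 ≈ 516.82)
q(O, j) = -1 (q(O, j) = 1*(1 - 2) = 1*(-1) = -1)
√(z + q(-308, 1/(-598))) = √(√267105 - 1) = √(-1 + √267105)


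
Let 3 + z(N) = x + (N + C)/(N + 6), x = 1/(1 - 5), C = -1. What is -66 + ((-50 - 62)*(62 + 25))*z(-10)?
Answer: 4806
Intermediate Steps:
x = -¼ (x = 1/(-4) = -¼ ≈ -0.25000)
z(N) = -13/4 + (-1 + N)/(6 + N) (z(N) = -3 + (-¼ + (N - 1)/(N + 6)) = -3 + (-¼ + (-1 + N)/(6 + N)) = -13/4 + (-1 + N)/(6 + N))
-66 + ((-50 - 62)*(62 + 25))*z(-10) = -66 + ((-50 - 62)*(62 + 25))*((-82 - 9*(-10))/(4*(6 - 10))) = -66 + (-112*87)*((¼)*(-82 + 90)/(-4)) = -66 - 2436*(-1)*8/4 = -66 - 9744*(-½) = -66 + 4872 = 4806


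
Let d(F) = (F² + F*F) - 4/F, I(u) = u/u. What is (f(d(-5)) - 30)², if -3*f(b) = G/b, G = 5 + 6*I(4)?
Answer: 525097225/580644 ≈ 904.34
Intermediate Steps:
I(u) = 1
d(F) = -4/F + 2*F² (d(F) = (F² + F²) - 4/F = 2*F² - 4/F = -4/F + 2*F²)
G = 11 (G = 5 + 6*1 = 5 + 6 = 11)
f(b) = -11/(3*b)
(f(d(-5)) - 30)² = (-11*(-5/(2*(-2 + (-5)³)))/3 - 30)² = (-11*(-5/(2*(-2 - 125)))/3 - 30)² = (-11/(3*(2*(-⅕)*(-127))) - 30)² = (-11/(3*254/5) - 30)² = (-11/3*5/254 - 30)² = (-55/762 - 30)² = (-22915/762)² = 525097225/580644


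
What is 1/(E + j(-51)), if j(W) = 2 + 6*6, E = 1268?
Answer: 1/1306 ≈ 0.00076570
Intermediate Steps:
j(W) = 38 (j(W) = 2 + 36 = 38)
1/(E + j(-51)) = 1/(1268 + 38) = 1/1306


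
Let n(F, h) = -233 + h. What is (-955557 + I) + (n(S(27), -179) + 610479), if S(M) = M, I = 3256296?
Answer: 2910806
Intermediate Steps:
(-955557 + I) + (n(S(27), -179) + 610479) = (-955557 + 3256296) + ((-233 - 179) + 610479) = 2300739 + (-412 + 610479) = 2300739 + 610067 = 2910806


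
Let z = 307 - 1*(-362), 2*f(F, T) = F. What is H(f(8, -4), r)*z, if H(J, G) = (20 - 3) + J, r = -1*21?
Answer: 14049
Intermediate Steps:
f(F, T) = F/2
z = 669 (z = 307 + 362 = 669)
r = -21
H(J, G) = 17 + J
H(f(8, -4), r)*z = (17 + (1/2)*8)*669 = (17 + 4)*669 = 21*669 = 14049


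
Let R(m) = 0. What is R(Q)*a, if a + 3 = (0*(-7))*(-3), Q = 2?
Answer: 0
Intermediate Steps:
a = -3 (a = -3 + (0*(-7))*(-3) = -3 + 0*(-3) = -3 + 0 = -3)
R(Q)*a = 0*(-3) = 0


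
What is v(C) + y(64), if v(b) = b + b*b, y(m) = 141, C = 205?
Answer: 42371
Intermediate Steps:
v(b) = b + b²
v(C) + y(64) = 205*(1 + 205) + 141 = 205*206 + 141 = 42230 + 141 = 42371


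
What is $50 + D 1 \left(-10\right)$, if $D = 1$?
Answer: $40$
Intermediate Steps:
$50 + D 1 \left(-10\right) = 50 + 1 \cdot 1 \left(-10\right) = 50 + 1 \left(-10\right) = 50 - 10 = 40$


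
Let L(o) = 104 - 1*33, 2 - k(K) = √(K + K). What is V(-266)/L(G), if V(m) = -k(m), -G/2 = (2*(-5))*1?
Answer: -2/71 + 2*I*√133/71 ≈ -0.028169 + 0.32486*I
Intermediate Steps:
k(K) = 2 - √2*√K (k(K) = 2 - √(K + K) = 2 - √(2*K) = 2 - √2*√K)
G = 20 (G = -2*2*(-5) = -(-20) = -2*(-10) = 20)
L(o) = 71 (L(o) = 104 - 33 = 71)
V(m) = -2 + √2*√m (V(m) = -(2 - √2*√m) = -2 + √2*√m)
V(-266)/L(G) = (-2 + √2*√(-266))/71 = (-2 + √2*(I*√266))*(1/71) = (-2 + 2*I*√133)*(1/71) = -2/71 + 2*I*√133/71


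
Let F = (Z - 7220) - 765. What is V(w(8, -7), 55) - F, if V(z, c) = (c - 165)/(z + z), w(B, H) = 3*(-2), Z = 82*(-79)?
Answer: 86833/6 ≈ 14472.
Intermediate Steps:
Z = -6478
w(B, H) = -6
V(z, c) = (-165 + c)/(2*z) (V(z, c) = (-165 + c)/((2*z)) = (-165 + c)*(1/(2*z)) = (-165 + c)/(2*z))
F = -14463 (F = (-6478 - 7220) - 765 = -13698 - 765 = -14463)
V(w(8, -7), 55) - F = (½)*(-165 + 55)/(-6) - 1*(-14463) = (½)*(-⅙)*(-110) + 14463 = 55/6 + 14463 = 86833/6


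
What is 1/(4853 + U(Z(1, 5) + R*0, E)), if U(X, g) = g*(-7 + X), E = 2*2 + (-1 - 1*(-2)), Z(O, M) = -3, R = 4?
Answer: 1/4803 ≈ 0.00020820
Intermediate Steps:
E = 5 (E = 4 + (-1 + 2) = 4 + 1 = 5)
1/(4853 + U(Z(1, 5) + R*0, E)) = 1/(4853 + 5*(-7 + (-3 + 4*0))) = 1/(4853 + 5*(-7 + (-3 + 0))) = 1/(4853 + 5*(-7 - 3)) = 1/(4853 + 5*(-10)) = 1/(4853 - 50) = 1/4803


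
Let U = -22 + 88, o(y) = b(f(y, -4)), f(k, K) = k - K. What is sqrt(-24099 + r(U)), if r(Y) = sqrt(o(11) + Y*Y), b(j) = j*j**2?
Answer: sqrt(-24099 + 3*sqrt(859)) ≈ 154.96*I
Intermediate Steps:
b(j) = j**3
o(y) = (4 + y)**3 (o(y) = (y - 1*(-4))**3 = (y + 4)**3 = (4 + y)**3)
U = 66
r(Y) = sqrt(3375 + Y**2) (r(Y) = sqrt((4 + 11)**3 + Y*Y) = sqrt(15**3 + Y**2) = sqrt(3375 + Y**2))
sqrt(-24099 + r(U)) = sqrt(-24099 + sqrt(3375 + 66**2)) = sqrt(-24099 + sqrt(3375 + 4356)) = sqrt(-24099 + sqrt(7731)) = sqrt(-24099 + 3*sqrt(859))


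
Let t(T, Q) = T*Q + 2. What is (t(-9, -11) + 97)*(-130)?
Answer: -25740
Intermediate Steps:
t(T, Q) = 2 + Q*T (t(T, Q) = Q*T + 2 = 2 + Q*T)
(t(-9, -11) + 97)*(-130) = ((2 - 11*(-9)) + 97)*(-130) = ((2 + 99) + 97)*(-130) = (101 + 97)*(-130) = 198*(-130) = -25740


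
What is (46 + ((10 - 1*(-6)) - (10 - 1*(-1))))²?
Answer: 2601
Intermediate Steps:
(46 + ((10 - 1*(-6)) - (10 - 1*(-1))))² = (46 + ((10 + 6) - (10 + 1)))² = (46 + (16 - 1*11))² = (46 + (16 - 11))² = (46 + 5)² = 51² = 2601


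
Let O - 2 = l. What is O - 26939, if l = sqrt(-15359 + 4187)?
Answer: -26937 + 14*I*sqrt(57) ≈ -26937.0 + 105.7*I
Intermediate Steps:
l = 14*I*sqrt(57) (l = sqrt(-11172) = 14*I*sqrt(57) ≈ 105.7*I)
O = 2 + 14*I*sqrt(57) ≈ 2.0 + 105.7*I
O - 26939 = (2 + 14*I*sqrt(57)) - 26939 = -26937 + 14*I*sqrt(57)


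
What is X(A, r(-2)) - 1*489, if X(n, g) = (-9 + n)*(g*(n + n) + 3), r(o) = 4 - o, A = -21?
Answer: 6981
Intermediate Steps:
X(n, g) = (-9 + n)*(3 + 2*g*n) (X(n, g) = (-9 + n)*(g*(2*n) + 3) = (-9 + n)*(2*g*n + 3) = (-9 + n)*(3 + 2*g*n))
X(A, r(-2)) - 1*489 = (-27 + 3*(-21) - 18*(4 - 1*(-2))*(-21) + 2*(4 - 1*(-2))*(-21)²) - 1*489 = (-27 - 63 - 18*(4 + 2)*(-21) + 2*(4 + 2)*441) - 489 = (-27 - 63 - 18*6*(-21) + 2*6*441) - 489 = (-27 - 63 + 2268 + 5292) - 489 = 7470 - 489 = 6981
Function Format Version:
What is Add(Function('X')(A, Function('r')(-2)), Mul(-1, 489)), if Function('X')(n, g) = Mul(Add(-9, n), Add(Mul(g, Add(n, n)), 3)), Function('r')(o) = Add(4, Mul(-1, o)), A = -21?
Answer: 6981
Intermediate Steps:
Function('X')(n, g) = Mul(Add(-9, n), Add(3, Mul(2, g, n))) (Function('X')(n, g) = Mul(Add(-9, n), Add(Mul(g, Mul(2, n)), 3)) = Mul(Add(-9, n), Add(Mul(2, g, n), 3)) = Mul(Add(-9, n), Add(3, Mul(2, g, n))))
Add(Function('X')(A, Function('r')(-2)), Mul(-1, 489)) = Add(Add(-27, Mul(3, -21), Mul(-18, Add(4, Mul(-1, -2)), -21), Mul(2, Add(4, Mul(-1, -2)), Pow(-21, 2))), Mul(-1, 489)) = Add(Add(-27, -63, Mul(-18, Add(4, 2), -21), Mul(2, Add(4, 2), 441)), -489) = Add(Add(-27, -63, Mul(-18, 6, -21), Mul(2, 6, 441)), -489) = Add(Add(-27, -63, 2268, 5292), -489) = Add(7470, -489) = 6981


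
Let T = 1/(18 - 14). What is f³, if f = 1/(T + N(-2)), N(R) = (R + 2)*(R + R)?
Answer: 64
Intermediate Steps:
N(R) = 2*R*(2 + R) (N(R) = (2 + R)*(2*R) = 2*R*(2 + R))
T = ¼ (T = 1/4 = ¼ ≈ 0.25000)
f = 4 (f = 1/(¼ + 2*(-2)*(2 - 2)) = 1/(¼ + 2*(-2)*0) = 1/(¼ + 0) = 1/(¼) = 4)
f³ = 4³ = 64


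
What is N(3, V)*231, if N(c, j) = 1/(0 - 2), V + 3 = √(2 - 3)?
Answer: -231/2 ≈ -115.50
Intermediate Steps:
V = -3 + I (V = -3 + √(2 - 3) = -3 + √(-1) = -3 + I ≈ -3.0 + 1.0*I)
N(c, j) = -½ (N(c, j) = 1/(-2) = -½)
N(3, V)*231 = -½*231 = -231/2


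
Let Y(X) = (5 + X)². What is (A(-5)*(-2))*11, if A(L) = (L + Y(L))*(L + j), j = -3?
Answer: -880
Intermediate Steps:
A(L) = (-3 + L)*(L + (5 + L)²) (A(L) = (L + (5 + L)²)*(L - 3) = (L + (5 + L)²)*(-3 + L) = (-3 + L)*(L + (5 + L)²))
(A(-5)*(-2))*11 = ((-75 + (-5)³ - 8*(-5) + 8*(-5)²)*(-2))*11 = ((-75 - 125 + 40 + 8*25)*(-2))*11 = ((-75 - 125 + 40 + 200)*(-2))*11 = (40*(-2))*11 = -80*11 = -880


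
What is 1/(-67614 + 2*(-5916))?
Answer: -1/79446 ≈ -1.2587e-5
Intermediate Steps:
1/(-67614 + 2*(-5916)) = 1/(-67614 - 11832) = 1/(-79446) = -1/79446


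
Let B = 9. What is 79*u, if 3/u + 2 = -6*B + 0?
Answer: -237/56 ≈ -4.2321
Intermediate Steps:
u = -3/56 (u = 3/(-2 + (-6*9 + 0)) = 3/(-2 + (-54 + 0)) = 3/(-2 - 54) = 3/(-56) = 3*(-1/56) = -3/56 ≈ -0.053571)
79*u = 79*(-3/56) = -237/56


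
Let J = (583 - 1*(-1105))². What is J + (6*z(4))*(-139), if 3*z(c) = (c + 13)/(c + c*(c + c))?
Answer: 51285829/18 ≈ 2.8492e+6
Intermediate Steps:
J = 2849344 (J = (583 + 1105)² = 1688² = 2849344)
z(c) = (13 + c)/(3*(c + 2*c²)) (z(c) = ((c + 13)/(c + c*(c + c)))/3 = ((13 + c)/(c + c*(2*c)))/3 = ((13 + c)/(c + 2*c²))/3 = (13 + c)/(3*(c + 2*c²)))
J + (6*z(4))*(-139) = 2849344 + (6*((⅓)*(13 + 4)/(4*(1 + 2*4))))*(-139) = 2849344 + (6*((⅓)*(¼)*17/(1 + 8)))*(-139) = 2849344 + (6*((⅓)*(¼)*17/9))*(-139) = 2849344 + (6*((⅓)*(¼)*(⅑)*17))*(-139) = 2849344 + (6*(17/108))*(-139) = 2849344 + (17/18)*(-139) = 2849344 - 2363/18 = 51285829/18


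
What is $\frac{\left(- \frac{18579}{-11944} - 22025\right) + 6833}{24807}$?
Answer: $- \frac{60478223}{98764936} \approx -0.61234$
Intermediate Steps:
$\frac{\left(- \frac{18579}{-11944} - 22025\right) + 6833}{24807} = \left(\left(\left(-18579\right) \left(- \frac{1}{11944}\right) - 22025\right) + 6833\right) \frac{1}{24807} = \left(\left(\frac{18579}{11944} - 22025\right) + 6833\right) \frac{1}{24807} = \left(- \frac{263048021}{11944} + 6833\right) \frac{1}{24807} = \left(- \frac{181434669}{11944}\right) \frac{1}{24807} = - \frac{60478223}{98764936}$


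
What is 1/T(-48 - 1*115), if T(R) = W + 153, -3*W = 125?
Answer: 3/334 ≈ 0.0089820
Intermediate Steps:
W = -125/3 (W = -1/3*125 = -125/3 ≈ -41.667)
T(R) = 334/3 (T(R) = -125/3 + 153 = 334/3)
1/T(-48 - 1*115) = 1/(334/3) = 3/334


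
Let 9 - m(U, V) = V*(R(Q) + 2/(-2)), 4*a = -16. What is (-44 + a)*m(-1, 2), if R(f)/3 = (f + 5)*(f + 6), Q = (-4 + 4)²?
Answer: 8112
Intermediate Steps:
a = -4 (a = (¼)*(-16) = -4)
Q = 0 (Q = 0² = 0)
R(f) = 3*(5 + f)*(6 + f) (R(f) = 3*((f + 5)*(f + 6)) = 3*((5 + f)*(6 + f)) = 3*(5 + f)*(6 + f))
m(U, V) = 9 - 89*V (m(U, V) = 9 - V*((90 + 3*0² + 33*0) + 2/(-2)) = 9 - V*((90 + 3*0 + 0) + 2*(-½)) = 9 - V*((90 + 0 + 0) - 1) = 9 - V*(90 - 1) = 9 - V*89 = 9 - 89*V)
(-44 + a)*m(-1, 2) = (-44 - 4)*(9 - 89*2) = -48*(9 - 178) = -48*(-169) = 8112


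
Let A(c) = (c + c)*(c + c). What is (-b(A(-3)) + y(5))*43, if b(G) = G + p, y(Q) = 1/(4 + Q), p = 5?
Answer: -15824/9 ≈ -1758.2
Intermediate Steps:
A(c) = 4*c² (A(c) = (2*c)*(2*c) = 4*c²)
b(G) = 5 + G (b(G) = G + 5 = 5 + G)
(-b(A(-3)) + y(5))*43 = (-(5 + 4*(-3)²) + 1/(4 + 5))*43 = (-(5 + 4*9) + 1/9)*43 = (-(5 + 36) + ⅑)*43 = (-1*41 + ⅑)*43 = (-41 + ⅑)*43 = -368/9*43 = -15824/9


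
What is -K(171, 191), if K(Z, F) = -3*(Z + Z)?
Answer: 1026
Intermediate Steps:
K(Z, F) = -6*Z
-K(171, 191) = -(-6)*171 = -1*(-1026) = 1026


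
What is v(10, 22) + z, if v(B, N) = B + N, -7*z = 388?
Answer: -164/7 ≈ -23.429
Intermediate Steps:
z = -388/7 (z = -1/7*388 = -388/7 ≈ -55.429)
v(10, 22) + z = (10 + 22) - 388/7 = 32 - 388/7 = -164/7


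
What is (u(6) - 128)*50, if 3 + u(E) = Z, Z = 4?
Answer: -6350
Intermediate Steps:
u(E) = 1 (u(E) = -3 + 4 = 1)
(u(6) - 128)*50 = (1 - 128)*50 = -127*50 = -6350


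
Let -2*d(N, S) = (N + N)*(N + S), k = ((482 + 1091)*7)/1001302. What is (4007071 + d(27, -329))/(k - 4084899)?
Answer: -4020452822950/4090217527487 ≈ -0.98294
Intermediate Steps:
k = 11011/1001302 (k = (1573*7)*(1/1001302) = 11011*(1/1001302) = 11011/1001302 ≈ 0.010997)
d(N, S) = -N*(N + S) (d(N, S) = -(N + N)*(N + S)/2 = -2*N*(N + S)/2 = -N*(N + S))
(4007071 + d(27, -329))/(k - 4084899) = (4007071 - 1*27*(27 - 329))/(11011/1001302 - 4084899) = (4007071 - 1*27*(-302))/(-4090217527487/1001302) = (4007071 + 8154)*(-1001302/4090217527487) = 4015225*(-1001302/4090217527487) = -4020452822950/4090217527487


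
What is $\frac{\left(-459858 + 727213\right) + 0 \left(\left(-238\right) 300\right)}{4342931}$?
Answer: $\frac{267355}{4342931} \approx 0.061561$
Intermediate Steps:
$\frac{\left(-459858 + 727213\right) + 0 \left(\left(-238\right) 300\right)}{4342931} = \left(267355 + 0 \left(-71400\right)\right) \frac{1}{4342931} = \left(267355 + 0\right) \frac{1}{4342931} = 267355 \cdot \frac{1}{4342931} = \frac{267355}{4342931}$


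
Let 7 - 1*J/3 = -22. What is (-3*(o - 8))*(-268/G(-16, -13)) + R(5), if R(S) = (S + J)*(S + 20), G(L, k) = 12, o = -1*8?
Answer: 1228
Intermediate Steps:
o = -8
J = 87 (J = 21 - 3*(-22) = 21 + 66 = 87)
R(S) = (20 + S)*(87 + S) (R(S) = (S + 87)*(S + 20) = (87 + S)*(20 + S) = (20 + S)*(87 + S))
(-3*(o - 8))*(-268/G(-16, -13)) + R(5) = (-3*(-8 - 8))*(-268/12) + (1740 + 5² + 107*5) = (-3*(-16))*(-268*1/12) + (1740 + 25 + 535) = 48*(-67/3) + 2300 = -1072 + 2300 = 1228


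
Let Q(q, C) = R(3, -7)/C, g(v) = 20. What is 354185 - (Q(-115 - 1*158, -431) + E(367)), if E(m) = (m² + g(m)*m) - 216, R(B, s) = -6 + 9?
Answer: 91532335/431 ≈ 2.1237e+5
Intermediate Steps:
R(B, s) = 3
E(m) = -216 + m² + 20*m (E(m) = (m² + 20*m) - 216 = -216 + m² + 20*m)
Q(q, C) = 3/C
354185 - (Q(-115 - 1*158, -431) + E(367)) = 354185 - (3/(-431) + (-216 + 367² + 20*367)) = 354185 - (3*(-1/431) + (-216 + 134689 + 7340)) = 354185 - (-3/431 + 141813) = 354185 - 1*61121400/431 = 354185 - 61121400/431 = 91532335/431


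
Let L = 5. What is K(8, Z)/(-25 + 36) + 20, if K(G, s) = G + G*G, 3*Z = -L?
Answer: 292/11 ≈ 26.545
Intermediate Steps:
Z = -5/3 (Z = (-1*5)/3 = (⅓)*(-5) = -5/3 ≈ -1.6667)
K(G, s) = G + G²
K(8, Z)/(-25 + 36) + 20 = (8*(1 + 8))/(-25 + 36) + 20 = (8*9)/11 + 20 = 72*(1/11) + 20 = 72/11 + 20 = 292/11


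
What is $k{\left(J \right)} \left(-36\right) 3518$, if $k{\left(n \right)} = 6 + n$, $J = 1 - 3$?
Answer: $-506592$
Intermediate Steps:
$J = -2$
$k{\left(J \right)} \left(-36\right) 3518 = \left(6 - 2\right) \left(-36\right) 3518 = 4 \left(-36\right) 3518 = \left(-144\right) 3518 = -506592$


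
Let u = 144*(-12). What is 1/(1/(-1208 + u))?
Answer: -2936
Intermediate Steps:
u = -1728
1/(1/(-1208 + u)) = 1/(1/(-1208 - 1728)) = 1/(1/(-2936)) = 1/(-1/2936) = -2936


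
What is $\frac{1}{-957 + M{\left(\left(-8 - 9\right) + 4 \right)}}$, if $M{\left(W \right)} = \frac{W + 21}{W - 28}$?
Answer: $- \frac{41}{39245} \approx -0.0010447$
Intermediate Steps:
$M{\left(W \right)} = \frac{21 + W}{-28 + W}$
$\frac{1}{-957 + M{\left(\left(-8 - 9\right) + 4 \right)}} = \frac{1}{-957 + \frac{21 + \left(\left(-8 - 9\right) + 4\right)}{-28 + \left(\left(-8 - 9\right) + 4\right)}} = \frac{1}{-957 + \frac{21 + \left(-17 + 4\right)}{-28 + \left(-17 + 4\right)}} = \frac{1}{-957 + \frac{21 - 13}{-28 - 13}} = \frac{1}{-957 + \frac{1}{-41} \cdot 8} = \frac{1}{-957 - \frac{8}{41}} = \frac{1}{- \frac{39245}{41}} = - \frac{41}{39245}$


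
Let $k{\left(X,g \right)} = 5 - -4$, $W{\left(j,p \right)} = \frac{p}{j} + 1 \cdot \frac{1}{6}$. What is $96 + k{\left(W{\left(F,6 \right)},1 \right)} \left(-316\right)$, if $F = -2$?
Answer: $-2748$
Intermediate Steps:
$W{\left(j,p \right)} = \frac{1}{6} + \frac{p}{j}$ ($W{\left(j,p \right)} = \frac{p}{j} + 1 \cdot \frac{1}{6} = \frac{p}{j} + \frac{1}{6} = \frac{1}{6} + \frac{p}{j}$)
$k{\left(X,g \right)} = 9$ ($k{\left(X,g \right)} = 5 + 4 = 9$)
$96 + k{\left(W{\left(F,6 \right)},1 \right)} \left(-316\right) = 96 + 9 \left(-316\right) = 96 - 2844 = -2748$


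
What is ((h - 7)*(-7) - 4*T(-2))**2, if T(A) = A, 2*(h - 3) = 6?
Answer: 225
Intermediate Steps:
h = 6 (h = 3 + (1/2)*6 = 3 + 3 = 6)
((h - 7)*(-7) - 4*T(-2))**2 = ((6 - 7)*(-7) - 4*(-2))**2 = (-1*(-7) + 8)**2 = (7 + 8)**2 = 15**2 = 225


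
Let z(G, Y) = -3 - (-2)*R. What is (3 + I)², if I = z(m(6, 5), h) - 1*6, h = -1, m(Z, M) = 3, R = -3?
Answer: 144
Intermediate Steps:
z(G, Y) = -9 (z(G, Y) = -3 - (-2)*(-3) = -3 - 1*6 = -3 - 6 = -9)
I = -15 (I = -9 - 1*6 = -9 - 6 = -15)
(3 + I)² = (3 - 15)² = (-12)² = 144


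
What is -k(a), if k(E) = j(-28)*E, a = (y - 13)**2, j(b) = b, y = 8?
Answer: 700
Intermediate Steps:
a = 25 (a = (8 - 13)**2 = (-5)**2 = 25)
k(E) = -28*E
-k(a) = -(-28)*25 = -1*(-700) = 700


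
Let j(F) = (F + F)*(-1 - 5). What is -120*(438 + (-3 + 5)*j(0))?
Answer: -52560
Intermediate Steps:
j(F) = -12*F (j(F) = (2*F)*(-6) = -12*F)
-120*(438 + (-3 + 5)*j(0)) = -120*(438 + (-3 + 5)*(-12*0)) = -120*(438 + 2*0) = -120*(438 + 0) = -120*438 = -52560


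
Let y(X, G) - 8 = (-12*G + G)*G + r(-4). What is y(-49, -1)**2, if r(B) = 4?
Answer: 1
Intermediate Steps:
y(X, G) = 12 - 11*G**2 (y(X, G) = 8 + ((-12*G + G)*G + 4) = 8 + ((-11*G)*G + 4) = 8 + (-11*G**2 + 4) = 8 + (4 - 11*G**2) = 12 - 11*G**2)
y(-49, -1)**2 = (12 - 11*(-1)**2)**2 = (12 - 11*1)**2 = (12 - 11)**2 = 1**2 = 1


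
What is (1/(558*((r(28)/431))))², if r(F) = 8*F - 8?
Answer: 185761/14526998784 ≈ 1.2787e-5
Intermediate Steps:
r(F) = -8 + 8*F
(1/(558*((r(28)/431))))² = (1/(558*(((-8 + 8*28)/431))))² = (1/(558*(((-8 + 224)*(1/431)))))² = (1/(558*((216*(1/431)))))² = (1/(558*(216/431)))² = ((1/558)*(431/216))² = (431/120528)² = 185761/14526998784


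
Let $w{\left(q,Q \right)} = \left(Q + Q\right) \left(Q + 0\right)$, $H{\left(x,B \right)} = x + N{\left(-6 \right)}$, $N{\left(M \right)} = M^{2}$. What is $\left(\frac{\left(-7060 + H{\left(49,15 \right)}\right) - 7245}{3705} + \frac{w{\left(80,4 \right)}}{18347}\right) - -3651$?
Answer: $\frac{16527884507}{4531709} \approx 3647.2$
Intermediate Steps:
$H{\left(x,B \right)} = 36 + x$ ($H{\left(x,B \right)} = x + \left(-6\right)^{2} = x + 36 = 36 + x$)
$w{\left(q,Q \right)} = 2 Q^{2}$ ($w{\left(q,Q \right)} = 2 Q Q = 2 Q^{2}$)
$\left(\frac{\left(-7060 + H{\left(49,15 \right)}\right) - 7245}{3705} + \frac{w{\left(80,4 \right)}}{18347}\right) - -3651 = \left(\frac{\left(-7060 + \left(36 + 49\right)\right) - 7245}{3705} + \frac{2 \cdot 4^{2}}{18347}\right) - -3651 = \left(\left(\left(-7060 + 85\right) - 7245\right) \frac{1}{3705} + 2 \cdot 16 \cdot \frac{1}{18347}\right) + 3651 = \left(\left(-6975 - 7245\right) \frac{1}{3705} + 32 \cdot \frac{1}{18347}\right) + 3651 = \left(\left(-14220\right) \frac{1}{3705} + \frac{32}{18347}\right) + 3651 = \left(- \frac{948}{247} + \frac{32}{18347}\right) + 3651 = - \frac{17385052}{4531709} + 3651 = \frac{16527884507}{4531709}$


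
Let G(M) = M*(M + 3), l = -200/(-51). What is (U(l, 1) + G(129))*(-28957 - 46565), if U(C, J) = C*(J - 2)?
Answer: -21856771672/17 ≈ -1.2857e+9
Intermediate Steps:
l = 200/51 (l = -200*(-1/51) = 200/51 ≈ 3.9216)
U(C, J) = C*(-2 + J)
G(M) = M*(3 + M)
(U(l, 1) + G(129))*(-28957 - 46565) = (200*(-2 + 1)/51 + 129*(3 + 129))*(-28957 - 46565) = ((200/51)*(-1) + 129*132)*(-75522) = (-200/51 + 17028)*(-75522) = (868228/51)*(-75522) = -21856771672/17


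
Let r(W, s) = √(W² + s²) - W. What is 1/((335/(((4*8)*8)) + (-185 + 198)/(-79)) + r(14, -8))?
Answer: 5258219776/38743165759 + 818020352*√65/38743165759 ≈ 0.30595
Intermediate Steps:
1/((335/(((4*8)*8)) + (-185 + 198)/(-79)) + r(14, -8)) = 1/((335/(((4*8)*8)) + (-185 + 198)/(-79)) + (√(14² + (-8)²) - 1*14)) = 1/((335/((32*8)) + 13*(-1/79)) + (√(196 + 64) - 14)) = 1/((335/256 - 13/79) + (√260 - 14)) = 1/((335*(1/256) - 13/79) + (2*√65 - 14)) = 1/((335/256 - 13/79) + (-14 + 2*√65)) = 1/(23137/20224 + (-14 + 2*√65)) = 1/(-259999/20224 + 2*√65)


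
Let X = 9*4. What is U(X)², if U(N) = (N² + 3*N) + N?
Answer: 2073600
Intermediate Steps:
X = 36
U(N) = N² + 4*N
U(X)² = (36*(4 + 36))² = (36*40)² = 1440² = 2073600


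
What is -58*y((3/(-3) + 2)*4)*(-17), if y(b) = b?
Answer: 3944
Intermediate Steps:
-58*y((3/(-3) + 2)*4)*(-17) = -58*(3/(-3) + 2)*4*(-17) = -58*(3*(-1/3) + 2)*4*(-17) = -58*(-1 + 2)*4*(-17) = -58*4*(-17) = -232*(-17) = 3944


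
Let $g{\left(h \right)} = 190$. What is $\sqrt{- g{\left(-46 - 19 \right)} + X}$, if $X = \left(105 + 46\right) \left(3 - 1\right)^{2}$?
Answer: $3 \sqrt{46} \approx 20.347$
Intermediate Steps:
$X = 604$ ($X = 151 \cdot 2^{2} = 151 \cdot 4 = 604$)
$\sqrt{- g{\left(-46 - 19 \right)} + X} = \sqrt{\left(-1\right) 190 + 604} = \sqrt{-190 + 604} = \sqrt{414} = 3 \sqrt{46}$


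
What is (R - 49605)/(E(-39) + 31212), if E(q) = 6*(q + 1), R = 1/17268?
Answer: -856579139/535031712 ≈ -1.6010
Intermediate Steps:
R = 1/17268 ≈ 5.7911e-5
E(q) = 6 + 6*q (E(q) = 6*(1 + q) = 6 + 6*q)
(R - 49605)/(E(-39) + 31212) = (1/17268 - 49605)/((6 + 6*(-39)) + 31212) = -856579139/(17268*((6 - 234) + 31212)) = -856579139/(17268*(-228 + 31212)) = -856579139/17268/30984 = -856579139/17268*1/30984 = -856579139/535031712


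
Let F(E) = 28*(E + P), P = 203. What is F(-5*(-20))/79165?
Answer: 8484/79165 ≈ 0.10717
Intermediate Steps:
F(E) = 5684 + 28*E (F(E) = 28*(E + 203) = 28*(203 + E) = 5684 + 28*E)
F(-5*(-20))/79165 = (5684 + 28*(-5*(-20)))/79165 = (5684 + 28*100)*(1/79165) = (5684 + 2800)*(1/79165) = 8484*(1/79165) = 8484/79165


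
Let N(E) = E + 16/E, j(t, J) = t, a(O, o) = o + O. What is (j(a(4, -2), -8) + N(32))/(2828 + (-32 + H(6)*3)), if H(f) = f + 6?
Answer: 23/1888 ≈ 0.012182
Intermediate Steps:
H(f) = 6 + f
a(O, o) = O + o
(j(a(4, -2), -8) + N(32))/(2828 + (-32 + H(6)*3)) = ((4 - 2) + (32 + 16/32))/(2828 + (-32 + (6 + 6)*3)) = (2 + (32 + 16*(1/32)))/(2828 + (-32 + 12*3)) = (2 + (32 + 1/2))/(2828 + (-32 + 36)) = (2 + 65/2)/(2828 + 4) = (69/2)/2832 = (69/2)*(1/2832) = 23/1888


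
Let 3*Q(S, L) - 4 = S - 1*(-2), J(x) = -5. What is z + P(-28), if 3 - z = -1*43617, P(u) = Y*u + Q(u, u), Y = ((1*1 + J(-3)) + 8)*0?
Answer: 130838/3 ≈ 43613.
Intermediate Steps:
Y = 0 (Y = ((1*1 - 5) + 8)*0 = ((1 - 5) + 8)*0 = (-4 + 8)*0 = 4*0 = 0)
Q(S, L) = 2 + S/3 (Q(S, L) = 4/3 + (S - 1*(-2))/3 = 4/3 + (S + 2)/3 = 4/3 + (2 + S)/3 = 4/3 + (2/3 + S/3) = 2 + S/3)
P(u) = 2 + u/3 (P(u) = 0*u + (2 + u/3) = 0 + (2 + u/3) = 2 + u/3)
z = 43620 (z = 3 - (-1)*43617 = 3 - 1*(-43617) = 3 + 43617 = 43620)
z + P(-28) = 43620 + (2 + (1/3)*(-28)) = 43620 + (2 - 28/3) = 43620 - 22/3 = 130838/3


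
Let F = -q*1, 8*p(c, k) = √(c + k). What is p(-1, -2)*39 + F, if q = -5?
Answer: 5 + 39*I*√3/8 ≈ 5.0 + 8.4437*I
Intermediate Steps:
p(c, k) = √(c + k)/8
F = 5 (F = -1*(-5)*1 = 5*1 = 5)
p(-1, -2)*39 + F = (√(-1 - 2)/8)*39 + 5 = (√(-3)/8)*39 + 5 = ((I*√3)/8)*39 + 5 = (I*√3/8)*39 + 5 = 39*I*√3/8 + 5 = 5 + 39*I*√3/8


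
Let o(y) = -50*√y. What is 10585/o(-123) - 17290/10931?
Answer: -17290/10931 + 2117*I*√123/1230 ≈ -1.5817 + 19.088*I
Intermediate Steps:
10585/o(-123) - 17290/10931 = 10585/((-50*I*√123)) - 17290/10931 = 10585*(I*√123/6150) - 17290/10931 = 2117*I*√123/1230 - 17290/10931 = -17290/10931 + 2117*I*√123/1230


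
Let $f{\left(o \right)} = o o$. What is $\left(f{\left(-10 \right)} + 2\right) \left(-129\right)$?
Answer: $-13158$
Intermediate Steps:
$f{\left(o \right)} = o^{2}$
$\left(f{\left(-10 \right)} + 2\right) \left(-129\right) = \left(\left(-10\right)^{2} + 2\right) \left(-129\right) = \left(100 + 2\right) \left(-129\right) = 102 \left(-129\right) = -13158$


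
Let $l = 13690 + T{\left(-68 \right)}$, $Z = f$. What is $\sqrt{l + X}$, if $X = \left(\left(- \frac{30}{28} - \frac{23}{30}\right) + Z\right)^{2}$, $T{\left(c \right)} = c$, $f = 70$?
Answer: $\frac{\sqrt{201405199}}{105} \approx 135.16$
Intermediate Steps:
$Z = 70$
$l = 13622$ ($l = 13690 - 68 = 13622$)
$X = \frac{51222649}{11025}$ ($X = \left(\left(- \frac{30}{28} - \frac{23}{30}\right) + 70\right)^{2} = \left(\left(\left(-30\right) \frac{1}{28} - \frac{23}{30}\right) + 70\right)^{2} = \left(\left(- \frac{15}{14} - \frac{23}{30}\right) + 70\right)^{2} = \left(- \frac{193}{105} + 70\right)^{2} = \left(\frac{7157}{105}\right)^{2} = \frac{51222649}{11025} \approx 4646.0$)
$\sqrt{l + X} = \sqrt{13622 + \frac{51222649}{11025}} = \sqrt{\frac{201405199}{11025}} = \frac{\sqrt{201405199}}{105}$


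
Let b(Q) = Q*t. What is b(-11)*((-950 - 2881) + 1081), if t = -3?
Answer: -90750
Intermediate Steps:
b(Q) = -3*Q (b(Q) = Q*(-3) = -3*Q)
b(-11)*((-950 - 2881) + 1081) = (-3*(-11))*((-950 - 2881) + 1081) = 33*(-3831 + 1081) = 33*(-2750) = -90750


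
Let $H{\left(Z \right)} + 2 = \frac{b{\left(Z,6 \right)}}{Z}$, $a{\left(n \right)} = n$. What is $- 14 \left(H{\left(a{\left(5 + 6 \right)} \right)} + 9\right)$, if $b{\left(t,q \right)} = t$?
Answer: $-112$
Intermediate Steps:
$H{\left(Z \right)} = -1$ ($H{\left(Z \right)} = -2 + \frac{Z}{Z} = -2 + 1 = -1$)
$- 14 \left(H{\left(a{\left(5 + 6 \right)} \right)} + 9\right) = - 14 \left(-1 + 9\right) = \left(-14\right) 8 = -112$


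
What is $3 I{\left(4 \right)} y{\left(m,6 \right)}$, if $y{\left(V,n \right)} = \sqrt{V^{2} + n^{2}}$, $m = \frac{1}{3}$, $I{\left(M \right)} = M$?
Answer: $20 \sqrt{13} \approx 72.111$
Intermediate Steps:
$m = \frac{1}{3} \approx 0.33333$
$3 I{\left(4 \right)} y{\left(m,6 \right)} = 3 \cdot 4 \sqrt{\left(\frac{1}{3}\right)^{2} + 6^{2}} = 12 \sqrt{\frac{1}{9} + 36} = 12 \sqrt{\frac{325}{9}} = 12 \frac{5 \sqrt{13}}{3} = 20 \sqrt{13}$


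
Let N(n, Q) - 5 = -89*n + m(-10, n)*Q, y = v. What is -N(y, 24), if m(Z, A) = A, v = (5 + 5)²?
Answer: 6495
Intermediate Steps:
v = 100 (v = 10² = 100)
y = 100
N(n, Q) = 5 - 89*n + Q*n (N(n, Q) = 5 + (-89*n + n*Q) = 5 + (-89*n + Q*n) = 5 - 89*n + Q*n)
-N(y, 24) = -(5 - 89*100 + 24*100) = -(5 - 8900 + 2400) = -1*(-6495) = 6495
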